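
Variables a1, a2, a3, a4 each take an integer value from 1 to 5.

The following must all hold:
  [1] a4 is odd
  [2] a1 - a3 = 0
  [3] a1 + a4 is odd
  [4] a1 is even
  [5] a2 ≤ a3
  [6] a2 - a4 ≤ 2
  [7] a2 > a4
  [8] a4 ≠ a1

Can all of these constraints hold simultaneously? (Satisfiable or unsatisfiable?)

Setting (a1, a2, a3, a4) = (4, 3, 4, 1) satisfies everything: constraint 2: a1 - a3 = 0; constraint 6: a2 - a4 = 2, and the others follow.

Satisfiable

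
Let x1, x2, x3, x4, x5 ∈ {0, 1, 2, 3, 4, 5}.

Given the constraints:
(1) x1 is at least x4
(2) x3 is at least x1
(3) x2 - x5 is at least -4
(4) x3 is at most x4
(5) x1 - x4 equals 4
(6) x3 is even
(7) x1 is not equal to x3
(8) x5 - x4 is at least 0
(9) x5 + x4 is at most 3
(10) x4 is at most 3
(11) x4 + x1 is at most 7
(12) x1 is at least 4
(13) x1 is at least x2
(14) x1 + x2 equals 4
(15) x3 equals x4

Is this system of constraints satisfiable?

From constraints 2 and 12: x3 ≥ x1 and x1 ≥ 4, so x3 ≥ 4. From constraints 4 and 10: x3 ≤ x4 and x4 ≤ 3, so x3 ≤ 3. But 3 < 4, so no value of x3 works.

Unsatisfiable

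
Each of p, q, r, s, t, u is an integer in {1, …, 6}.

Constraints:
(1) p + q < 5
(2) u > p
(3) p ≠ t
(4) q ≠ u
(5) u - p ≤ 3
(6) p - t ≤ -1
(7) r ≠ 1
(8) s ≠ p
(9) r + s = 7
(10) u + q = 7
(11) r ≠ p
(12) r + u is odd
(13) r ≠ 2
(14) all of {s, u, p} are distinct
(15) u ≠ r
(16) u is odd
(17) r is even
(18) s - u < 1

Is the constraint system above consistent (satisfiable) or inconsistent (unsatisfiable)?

Satisfiable

Try p = 2, q = 2, r = 4, s = 3, t = 4, u = 5.
Check constraint 1: p + q = 4; constraint 5: u - p = 3. The remaining constraints are straightforward to verify.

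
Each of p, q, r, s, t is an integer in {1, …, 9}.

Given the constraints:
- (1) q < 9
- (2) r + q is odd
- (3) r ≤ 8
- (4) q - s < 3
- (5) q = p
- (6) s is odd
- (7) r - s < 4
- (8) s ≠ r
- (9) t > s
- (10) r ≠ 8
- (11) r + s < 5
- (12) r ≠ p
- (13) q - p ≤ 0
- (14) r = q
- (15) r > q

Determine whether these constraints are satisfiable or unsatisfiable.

From constraints 5 and 14, r = q = p, so r = p. But constraint 12 says r ≠ p. Contradiction.

Unsatisfiable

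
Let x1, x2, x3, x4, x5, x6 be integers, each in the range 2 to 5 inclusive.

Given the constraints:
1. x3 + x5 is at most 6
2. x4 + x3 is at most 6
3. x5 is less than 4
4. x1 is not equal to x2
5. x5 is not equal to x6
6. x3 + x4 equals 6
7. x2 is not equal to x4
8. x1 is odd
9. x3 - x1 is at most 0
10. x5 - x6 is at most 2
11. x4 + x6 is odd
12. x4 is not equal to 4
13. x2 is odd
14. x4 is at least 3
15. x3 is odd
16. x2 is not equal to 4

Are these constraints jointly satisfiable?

Try x1 = 3, x2 = 5, x3 = 3, x4 = 3, x5 = 3, x6 = 2.
Check constraint 1: x3 + x5 = 6; constraint 2: x4 + x3 = 6. The remaining constraints are straightforward to verify.

Satisfiable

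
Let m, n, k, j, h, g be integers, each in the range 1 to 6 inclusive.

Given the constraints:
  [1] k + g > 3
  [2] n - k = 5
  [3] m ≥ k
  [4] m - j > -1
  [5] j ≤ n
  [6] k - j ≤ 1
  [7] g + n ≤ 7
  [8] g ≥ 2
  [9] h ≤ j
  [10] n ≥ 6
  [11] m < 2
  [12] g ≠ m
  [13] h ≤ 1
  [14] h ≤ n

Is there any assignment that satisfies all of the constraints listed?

Unsatisfiable

From constraint 8: g ≥ 2. From constraint 10: n ≥ 6. Hence g + n ≥ 8. But constraint 7 requires g + n ≤ 7, and 7 < 8. Contradiction.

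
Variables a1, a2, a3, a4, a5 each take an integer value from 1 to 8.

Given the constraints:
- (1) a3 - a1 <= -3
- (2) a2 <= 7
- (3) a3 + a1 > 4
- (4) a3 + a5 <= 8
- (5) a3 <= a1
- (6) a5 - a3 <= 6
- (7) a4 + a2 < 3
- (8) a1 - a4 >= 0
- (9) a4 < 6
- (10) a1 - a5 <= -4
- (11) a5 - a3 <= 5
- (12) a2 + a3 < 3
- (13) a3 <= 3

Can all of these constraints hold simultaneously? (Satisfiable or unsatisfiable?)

Constraints 1, 6, and 10 give a3 − a5 ≥ -6, a5 − a1 ≥ 4, a1 − a3 ≥ 3.
Adding all 3 inequalities: the left sides telescope to 0, and the right sides sum to (-6) + 4 + 3 = 1. So 0 ≥ 1, which is false.

Unsatisfiable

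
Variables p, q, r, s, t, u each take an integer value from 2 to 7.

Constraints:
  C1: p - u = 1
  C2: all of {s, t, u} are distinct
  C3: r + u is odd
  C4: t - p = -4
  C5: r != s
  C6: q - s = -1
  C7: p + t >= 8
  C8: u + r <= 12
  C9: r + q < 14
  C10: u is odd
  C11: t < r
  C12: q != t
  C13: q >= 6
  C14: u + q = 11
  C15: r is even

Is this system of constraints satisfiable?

Satisfiable

One satisfying assignment is p = 6, q = 6, r = 6, s = 7, t = 2, u = 5.
For the less obvious constraints — constraint 1: p - u = 1; constraint 4: t - p = -4 — and the others hold by inspection.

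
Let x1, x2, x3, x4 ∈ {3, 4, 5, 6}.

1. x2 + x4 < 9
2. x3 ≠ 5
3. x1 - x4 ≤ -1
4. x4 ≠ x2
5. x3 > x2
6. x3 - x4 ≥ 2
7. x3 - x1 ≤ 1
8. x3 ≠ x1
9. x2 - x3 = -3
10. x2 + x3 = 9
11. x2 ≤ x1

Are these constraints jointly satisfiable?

Unsatisfiable

Constraints 3, 6, and 7 give x3 − x4 ≥ 2, x4 − x1 ≥ 1, x1 − x3 ≥ -1.
Adding all 3 inequalities: the left sides telescope to 0, and the right sides sum to 2 + 1 + (-1) = 2. So 0 ≥ 2, which is false.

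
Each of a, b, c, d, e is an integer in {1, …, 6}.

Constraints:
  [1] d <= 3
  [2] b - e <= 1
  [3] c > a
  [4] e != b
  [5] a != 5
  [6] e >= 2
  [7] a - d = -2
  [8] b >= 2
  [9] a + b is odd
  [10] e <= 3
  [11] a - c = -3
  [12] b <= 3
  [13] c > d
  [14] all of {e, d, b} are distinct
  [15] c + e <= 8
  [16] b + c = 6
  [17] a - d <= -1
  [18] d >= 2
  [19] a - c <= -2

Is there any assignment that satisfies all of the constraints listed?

Constraints 1, 6, 8, 10, 12, and 18 confine each of e, d, b to the 2 values {2, 3}.
Constraint 14 requires all 3 of them to be distinct, but only 2 values are available — impossible by the pigeonhole principle.

Unsatisfiable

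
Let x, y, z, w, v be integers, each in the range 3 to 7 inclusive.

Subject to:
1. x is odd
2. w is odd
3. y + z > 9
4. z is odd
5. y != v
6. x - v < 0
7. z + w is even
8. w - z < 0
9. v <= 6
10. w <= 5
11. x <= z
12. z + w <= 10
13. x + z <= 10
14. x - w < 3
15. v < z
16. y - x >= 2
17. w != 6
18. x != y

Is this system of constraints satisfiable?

Satisfiable

The assignment x = 3, y = 5, z = 5, w = 3, v = 4 works:
  constraint 3 holds since y + z = 10.
  constraint 6 holds since x - v = -1.
  constraint 8 holds since w - z = -2.
The rest check out directly.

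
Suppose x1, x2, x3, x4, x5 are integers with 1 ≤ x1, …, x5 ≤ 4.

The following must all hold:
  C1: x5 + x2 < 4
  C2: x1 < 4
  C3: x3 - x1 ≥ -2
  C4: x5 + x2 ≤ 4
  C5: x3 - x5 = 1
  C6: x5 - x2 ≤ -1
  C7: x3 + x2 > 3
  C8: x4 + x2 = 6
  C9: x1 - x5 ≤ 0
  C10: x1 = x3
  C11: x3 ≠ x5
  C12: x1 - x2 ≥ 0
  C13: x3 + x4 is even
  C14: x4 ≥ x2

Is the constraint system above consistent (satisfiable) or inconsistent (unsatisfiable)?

Unsatisfiable

Constraints 6, 9, and 12 give x1 − x2 ≥ 0, x2 − x5 ≥ 1, x5 − x1 ≥ 0.
Adding all 3 inequalities: the left sides telescope to 0, and the right sides sum to 0 + 1 + 0 = 1. So 0 ≥ 1, which is false.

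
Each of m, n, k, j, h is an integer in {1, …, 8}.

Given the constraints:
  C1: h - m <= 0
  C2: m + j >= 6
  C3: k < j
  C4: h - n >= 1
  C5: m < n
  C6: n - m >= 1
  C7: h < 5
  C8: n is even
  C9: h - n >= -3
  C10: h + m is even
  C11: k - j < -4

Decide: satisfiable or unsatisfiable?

Unsatisfiable

Constraints 1, 4, and 6 give h − n ≥ 1, n − m ≥ 1, m − h ≥ 0.
Adding all 3 inequalities: the left sides telescope to 0, and the right sides sum to 1 + 1 + 0 = 2. So 0 ≥ 2, which is false.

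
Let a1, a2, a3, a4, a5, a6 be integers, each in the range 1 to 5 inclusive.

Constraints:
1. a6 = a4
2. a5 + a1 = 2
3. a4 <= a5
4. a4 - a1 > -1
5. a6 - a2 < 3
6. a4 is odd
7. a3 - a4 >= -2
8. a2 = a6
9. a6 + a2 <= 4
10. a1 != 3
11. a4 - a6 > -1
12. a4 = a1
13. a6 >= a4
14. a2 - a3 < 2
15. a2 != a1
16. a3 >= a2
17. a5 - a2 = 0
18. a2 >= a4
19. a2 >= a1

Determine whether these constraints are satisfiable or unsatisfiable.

Unsatisfiable

From constraints 1, 8, and 12, a2 = a6 = a4 = a1, so a2 = a1. But constraint 15 says a2 ≠ a1. Contradiction.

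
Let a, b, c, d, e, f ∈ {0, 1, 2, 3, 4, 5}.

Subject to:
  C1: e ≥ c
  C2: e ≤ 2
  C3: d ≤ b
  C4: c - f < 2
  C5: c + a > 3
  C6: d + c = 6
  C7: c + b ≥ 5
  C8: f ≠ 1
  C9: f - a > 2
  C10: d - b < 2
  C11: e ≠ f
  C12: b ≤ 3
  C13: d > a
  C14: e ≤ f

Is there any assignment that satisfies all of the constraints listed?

Unsatisfiable

From constraints 3 and 12: d ≤ b ≤ 3. From constraints 1 and 2: c ≤ e ≤ 2. Hence d + c ≤ 5. But constraint 6 requires d + c = 6, and 6 > 5. Contradiction.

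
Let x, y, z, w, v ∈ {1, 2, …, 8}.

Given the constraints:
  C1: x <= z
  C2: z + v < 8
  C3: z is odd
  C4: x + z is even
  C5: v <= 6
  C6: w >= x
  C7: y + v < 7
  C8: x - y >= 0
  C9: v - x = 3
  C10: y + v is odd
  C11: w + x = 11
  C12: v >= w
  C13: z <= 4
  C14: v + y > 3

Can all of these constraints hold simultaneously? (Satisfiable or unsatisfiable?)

From constraints 5 and 12: w ≤ v ≤ 6. From constraints 1 and 13: x ≤ z ≤ 4. Hence w + x ≤ 10. But constraint 11 requires w + x = 11, and 11 > 10. Contradiction.

Unsatisfiable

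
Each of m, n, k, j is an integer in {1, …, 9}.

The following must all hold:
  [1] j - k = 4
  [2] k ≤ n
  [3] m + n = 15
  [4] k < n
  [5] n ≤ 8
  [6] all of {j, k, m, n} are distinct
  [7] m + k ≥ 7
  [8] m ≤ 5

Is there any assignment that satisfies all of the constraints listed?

Unsatisfiable

From constraint 8: m ≤ 5. From constraint 5: n ≤ 8. Hence m + n ≤ 13. But constraint 3 requires m + n = 15, and 15 > 13. Contradiction.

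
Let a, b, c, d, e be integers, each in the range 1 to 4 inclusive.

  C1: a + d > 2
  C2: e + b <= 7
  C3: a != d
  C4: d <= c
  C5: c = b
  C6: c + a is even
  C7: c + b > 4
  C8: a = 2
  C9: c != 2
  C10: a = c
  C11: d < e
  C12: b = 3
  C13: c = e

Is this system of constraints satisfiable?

Unsatisfiable

Constraint 8 fixes a = 2 and constraint 12 fixes b = 3. Constraints 5 and 10 give a = c = b, so a = b. But 2 ≠ 3 — contradiction.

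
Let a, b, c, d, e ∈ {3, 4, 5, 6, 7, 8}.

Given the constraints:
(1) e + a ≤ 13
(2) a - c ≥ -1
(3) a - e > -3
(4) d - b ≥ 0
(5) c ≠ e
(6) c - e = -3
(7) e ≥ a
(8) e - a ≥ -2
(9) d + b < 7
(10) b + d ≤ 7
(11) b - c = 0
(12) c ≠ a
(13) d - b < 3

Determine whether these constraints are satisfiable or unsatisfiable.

Setting (a, b, c, d, e) = (5, 3, 3, 3, 6) satisfies everything: constraint 1: e + a = 11; constraint 2: a - c = 2, and the others follow.

Satisfiable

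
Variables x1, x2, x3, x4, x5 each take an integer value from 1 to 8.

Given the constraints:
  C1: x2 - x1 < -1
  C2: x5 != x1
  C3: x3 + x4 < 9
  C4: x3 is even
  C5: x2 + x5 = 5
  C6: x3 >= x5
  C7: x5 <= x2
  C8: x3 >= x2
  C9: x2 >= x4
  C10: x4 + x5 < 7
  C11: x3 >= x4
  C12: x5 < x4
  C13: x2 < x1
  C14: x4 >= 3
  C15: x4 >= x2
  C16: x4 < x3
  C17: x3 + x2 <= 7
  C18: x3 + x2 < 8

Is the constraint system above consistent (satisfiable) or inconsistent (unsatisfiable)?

Satisfiable

Try x1 = 7, x2 = 3, x3 = 4, x4 = 3, x5 = 2.
Check constraint 1: x2 - x1 = -4; constraint 3: x3 + x4 = 7; constraint 5: x2 + x5 = 5. The remaining constraints are straightforward to verify.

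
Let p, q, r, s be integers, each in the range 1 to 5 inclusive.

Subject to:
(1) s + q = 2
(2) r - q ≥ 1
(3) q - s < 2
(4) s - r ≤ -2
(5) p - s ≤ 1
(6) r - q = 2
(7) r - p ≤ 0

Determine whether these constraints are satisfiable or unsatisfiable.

Unsatisfiable

Constraints 4, 5, and 7 give r − s ≥ 2, s − p ≥ -1, p − r ≥ 0.
Adding all 3 inequalities: the left sides telescope to 0, and the right sides sum to 2 + (-1) + 0 = 1. So 0 ≥ 1, which is false.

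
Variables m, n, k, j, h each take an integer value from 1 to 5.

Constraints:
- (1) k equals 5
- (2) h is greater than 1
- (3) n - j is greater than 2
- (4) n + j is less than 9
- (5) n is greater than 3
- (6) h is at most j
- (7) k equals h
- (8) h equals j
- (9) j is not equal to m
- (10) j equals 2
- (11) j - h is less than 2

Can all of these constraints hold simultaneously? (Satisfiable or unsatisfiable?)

Unsatisfiable

Constraint 1 fixes k = 5 and constraint 10 fixes j = 2. Constraints 7 and 8 give k = h = j, so k = j. But 5 ≠ 2 — contradiction.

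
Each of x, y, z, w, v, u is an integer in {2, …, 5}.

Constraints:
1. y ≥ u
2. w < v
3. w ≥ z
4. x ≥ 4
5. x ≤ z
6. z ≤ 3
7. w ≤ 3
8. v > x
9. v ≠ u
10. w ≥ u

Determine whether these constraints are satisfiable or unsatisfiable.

From constraints 4 and 5: z ≥ x and x ≥ 4, so z ≥ 4. From constraints 3 and 7: z ≤ w and w ≤ 3, so z ≤ 3. But 3 < 4, so no value of z works.

Unsatisfiable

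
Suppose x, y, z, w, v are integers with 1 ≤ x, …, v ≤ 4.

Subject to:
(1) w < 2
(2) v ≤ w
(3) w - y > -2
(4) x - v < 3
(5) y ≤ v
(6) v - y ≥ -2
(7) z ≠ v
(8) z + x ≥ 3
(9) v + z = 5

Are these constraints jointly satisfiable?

Satisfiable

The assignment x = 1, y = 1, z = 4, w = 1, v = 1 works:
  constraint 3 holds since w - y = 0.
  constraint 4 holds since x - v = 0.
  constraint 6 holds since v - y = 0.
The rest check out directly.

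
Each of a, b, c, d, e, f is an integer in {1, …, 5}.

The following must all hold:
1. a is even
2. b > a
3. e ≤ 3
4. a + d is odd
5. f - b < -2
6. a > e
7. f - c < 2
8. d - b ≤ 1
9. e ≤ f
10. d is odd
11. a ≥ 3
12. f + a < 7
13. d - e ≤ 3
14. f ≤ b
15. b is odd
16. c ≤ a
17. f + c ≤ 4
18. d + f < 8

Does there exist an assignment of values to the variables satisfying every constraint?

Satisfiable

Take a = 4, b = 5, c = 2, d = 5, e = 2, f = 2. Then constraint 5: f - b = -3; constraint 7: f - c = 0; constraint 8: d - b = 0, and every other listed constraint is also met.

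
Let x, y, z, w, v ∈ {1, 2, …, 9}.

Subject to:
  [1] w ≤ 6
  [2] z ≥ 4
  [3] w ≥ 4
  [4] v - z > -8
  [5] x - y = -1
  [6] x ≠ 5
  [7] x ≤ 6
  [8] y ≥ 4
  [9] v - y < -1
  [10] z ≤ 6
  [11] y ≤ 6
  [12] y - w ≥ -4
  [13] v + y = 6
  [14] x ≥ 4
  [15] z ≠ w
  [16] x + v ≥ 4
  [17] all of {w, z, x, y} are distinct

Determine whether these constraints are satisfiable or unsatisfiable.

Constraints 1, 2, 3, 7, 8, 10, 11, and 14 confine each of w, z, x, y to the 3 values {4, …, 6}.
Constraint 17 requires all 4 of them to be distinct, but only 3 values are available — impossible by the pigeonhole principle.

Unsatisfiable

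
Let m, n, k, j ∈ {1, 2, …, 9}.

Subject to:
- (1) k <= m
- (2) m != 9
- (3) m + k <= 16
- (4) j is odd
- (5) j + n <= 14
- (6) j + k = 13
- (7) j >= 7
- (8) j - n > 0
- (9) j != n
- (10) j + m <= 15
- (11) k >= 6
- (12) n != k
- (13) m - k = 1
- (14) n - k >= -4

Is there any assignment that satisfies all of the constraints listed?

Take m = 7, n = 5, k = 6, j = 7. Then constraint 3: m + k = 13; constraint 5: j + n = 12; constraint 6: j + k = 13, and every other listed constraint is also met.

Satisfiable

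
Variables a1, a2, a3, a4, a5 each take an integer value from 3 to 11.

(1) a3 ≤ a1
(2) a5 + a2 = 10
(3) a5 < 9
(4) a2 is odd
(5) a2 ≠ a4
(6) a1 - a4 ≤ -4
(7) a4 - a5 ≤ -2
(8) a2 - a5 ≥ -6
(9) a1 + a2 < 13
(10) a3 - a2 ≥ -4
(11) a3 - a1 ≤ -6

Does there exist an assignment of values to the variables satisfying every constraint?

Unsatisfiable

Constraints 6, 7, 8, 10, and 11 give a1 − a3 ≥ 6, a3 − a2 ≥ -4, a2 − a5 ≥ -6, a5 − a4 ≥ 2, a4 − a1 ≥ 4.
Adding all 5 inequalities: the left sides telescope to 0, and the right sides sum to 6 + (-4) + (-6) + 2 + 4 = 2. So 0 ≥ 2, which is false.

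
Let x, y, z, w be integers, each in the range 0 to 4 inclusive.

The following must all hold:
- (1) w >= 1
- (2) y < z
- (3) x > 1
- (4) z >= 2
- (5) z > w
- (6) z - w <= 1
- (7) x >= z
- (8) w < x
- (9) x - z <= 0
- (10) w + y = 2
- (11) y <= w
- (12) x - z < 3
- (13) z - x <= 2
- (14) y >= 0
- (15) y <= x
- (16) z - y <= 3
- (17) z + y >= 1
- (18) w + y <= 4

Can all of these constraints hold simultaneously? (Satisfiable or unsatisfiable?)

Satisfiable

Setting (x, y, z, w) = (3, 0, 3, 2) satisfies everything: constraint 6: z - w = 1; constraint 9: x - z = 0, and the others follow.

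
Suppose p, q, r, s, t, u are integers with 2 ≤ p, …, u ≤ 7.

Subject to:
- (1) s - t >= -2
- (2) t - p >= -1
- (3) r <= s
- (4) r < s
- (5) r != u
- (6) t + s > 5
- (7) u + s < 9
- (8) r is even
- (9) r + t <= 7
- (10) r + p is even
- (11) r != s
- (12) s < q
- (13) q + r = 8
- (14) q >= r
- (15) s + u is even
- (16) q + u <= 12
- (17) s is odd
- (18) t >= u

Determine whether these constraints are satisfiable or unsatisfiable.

Satisfiable

The assignment p = 4, q = 6, r = 2, s = 3, t = 3, u = 3 works:
  constraint 1 holds since s - t = 0.
  constraint 2 holds since t - p = -1.
The rest check out directly.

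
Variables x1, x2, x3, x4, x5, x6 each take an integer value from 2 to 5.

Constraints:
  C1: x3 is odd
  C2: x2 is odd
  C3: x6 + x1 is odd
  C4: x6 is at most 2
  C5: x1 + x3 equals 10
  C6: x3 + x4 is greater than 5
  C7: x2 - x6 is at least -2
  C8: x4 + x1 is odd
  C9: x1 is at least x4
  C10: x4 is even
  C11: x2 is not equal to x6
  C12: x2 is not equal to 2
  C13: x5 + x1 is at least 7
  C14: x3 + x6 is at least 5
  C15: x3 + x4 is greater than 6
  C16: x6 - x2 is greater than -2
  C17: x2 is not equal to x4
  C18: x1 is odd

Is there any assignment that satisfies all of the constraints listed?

Satisfiable

The assignment x1 = 5, x2 = 3, x3 = 5, x4 = 2, x5 = 5, x6 = 2 works:
  constraint 5 holds since x1 + x3 = 10.
  constraint 6 holds since x3 + x4 = 7.
  constraint 7 holds since x2 - x6 = 1.
The rest check out directly.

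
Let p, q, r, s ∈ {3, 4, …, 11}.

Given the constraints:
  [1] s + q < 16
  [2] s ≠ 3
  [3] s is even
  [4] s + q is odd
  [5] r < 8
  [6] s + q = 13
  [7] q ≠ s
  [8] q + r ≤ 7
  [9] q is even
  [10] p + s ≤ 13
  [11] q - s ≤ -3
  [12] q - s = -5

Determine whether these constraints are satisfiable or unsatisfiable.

Unsatisfiable

Constraint 3 makes s even and constraint 9 makes q even, so s + q must be even. Constraint 4 says s + q is odd — contradiction.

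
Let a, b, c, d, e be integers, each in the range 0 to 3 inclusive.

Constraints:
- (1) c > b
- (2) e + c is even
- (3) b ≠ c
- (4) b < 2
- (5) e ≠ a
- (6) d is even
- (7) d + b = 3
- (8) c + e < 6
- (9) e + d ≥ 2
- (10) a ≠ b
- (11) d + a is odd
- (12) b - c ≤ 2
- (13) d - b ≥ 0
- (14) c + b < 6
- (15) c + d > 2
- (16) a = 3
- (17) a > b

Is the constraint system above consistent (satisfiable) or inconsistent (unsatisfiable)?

The assignment a = 3, b = 1, c = 2, d = 2, e = 2 works:
  constraint 7 holds since d + b = 3.
  constraint 8 holds since c + e = 4.
The rest check out directly.

Satisfiable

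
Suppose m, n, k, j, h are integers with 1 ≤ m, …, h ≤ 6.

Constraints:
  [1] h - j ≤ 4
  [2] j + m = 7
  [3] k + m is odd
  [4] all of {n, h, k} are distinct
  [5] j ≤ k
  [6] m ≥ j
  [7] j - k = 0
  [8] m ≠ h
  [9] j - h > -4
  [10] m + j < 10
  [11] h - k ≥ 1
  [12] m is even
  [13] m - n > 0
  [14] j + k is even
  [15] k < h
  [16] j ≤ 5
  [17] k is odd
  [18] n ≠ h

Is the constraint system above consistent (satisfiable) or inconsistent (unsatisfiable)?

Setting (m, n, k, j, h) = (6, 5, 1, 1, 3) satisfies everything: constraint 1: h - j = 2; constraint 2: j + m = 7, and the others follow.

Satisfiable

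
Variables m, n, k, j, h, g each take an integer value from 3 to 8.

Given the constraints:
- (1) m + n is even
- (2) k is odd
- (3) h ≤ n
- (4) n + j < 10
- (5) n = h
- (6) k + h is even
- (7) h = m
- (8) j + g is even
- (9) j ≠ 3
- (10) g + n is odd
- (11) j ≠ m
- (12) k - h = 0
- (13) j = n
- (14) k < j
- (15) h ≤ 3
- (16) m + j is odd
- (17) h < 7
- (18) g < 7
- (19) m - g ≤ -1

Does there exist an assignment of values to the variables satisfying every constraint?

Unsatisfiable

From constraints 5, 7, and 13, j = n = h = m, so j = m. But constraint 11 says j ≠ m. Contradiction.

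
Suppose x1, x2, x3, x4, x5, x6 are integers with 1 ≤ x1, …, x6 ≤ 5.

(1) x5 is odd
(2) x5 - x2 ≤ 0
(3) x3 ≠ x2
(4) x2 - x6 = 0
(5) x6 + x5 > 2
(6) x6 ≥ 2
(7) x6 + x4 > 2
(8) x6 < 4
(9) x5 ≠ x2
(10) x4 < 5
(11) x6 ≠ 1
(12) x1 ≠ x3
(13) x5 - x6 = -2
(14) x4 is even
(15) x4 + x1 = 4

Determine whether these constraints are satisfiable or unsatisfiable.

Satisfiable

Setting (x1, x2, x3, x4, x5, x6) = (2, 3, 1, 2, 1, 3) satisfies everything: constraint 2: x5 - x2 = -2; constraint 4: x2 - x6 = 0; constraint 5: x6 + x5 = 4, and the others follow.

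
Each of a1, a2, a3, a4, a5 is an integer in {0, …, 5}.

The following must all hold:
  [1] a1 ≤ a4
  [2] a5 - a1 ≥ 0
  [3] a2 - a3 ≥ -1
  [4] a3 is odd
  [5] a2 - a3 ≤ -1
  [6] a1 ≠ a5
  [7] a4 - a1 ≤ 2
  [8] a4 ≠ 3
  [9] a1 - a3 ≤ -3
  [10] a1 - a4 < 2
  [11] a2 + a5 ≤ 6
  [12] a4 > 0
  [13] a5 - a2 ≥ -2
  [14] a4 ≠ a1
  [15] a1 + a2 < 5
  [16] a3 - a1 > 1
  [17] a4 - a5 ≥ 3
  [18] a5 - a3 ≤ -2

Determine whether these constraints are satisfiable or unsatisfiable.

Constraints 3, 7, 9, 13, and 17 give a3 − a1 ≥ 3, a1 − a4 ≥ -2, a4 − a5 ≥ 3, a5 − a2 ≥ -2, a2 − a3 ≥ -1.
Adding all 5 inequalities: the left sides telescope to 0, and the right sides sum to 3 + (-2) + 3 + (-2) + (-1) = 1. So 0 ≥ 1, which is false.

Unsatisfiable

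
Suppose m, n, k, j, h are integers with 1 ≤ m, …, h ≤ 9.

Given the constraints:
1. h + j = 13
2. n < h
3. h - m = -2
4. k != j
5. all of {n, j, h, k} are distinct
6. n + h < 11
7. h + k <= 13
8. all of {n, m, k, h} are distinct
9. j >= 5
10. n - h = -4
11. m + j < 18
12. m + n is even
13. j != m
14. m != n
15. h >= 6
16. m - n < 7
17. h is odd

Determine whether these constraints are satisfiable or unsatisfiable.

Take m = 9, n = 3, k = 4, j = 6, h = 7. Then constraint 1: h + j = 13; constraint 3: h - m = -2; constraint 6: n + h = 10, and every other listed constraint is also met.

Satisfiable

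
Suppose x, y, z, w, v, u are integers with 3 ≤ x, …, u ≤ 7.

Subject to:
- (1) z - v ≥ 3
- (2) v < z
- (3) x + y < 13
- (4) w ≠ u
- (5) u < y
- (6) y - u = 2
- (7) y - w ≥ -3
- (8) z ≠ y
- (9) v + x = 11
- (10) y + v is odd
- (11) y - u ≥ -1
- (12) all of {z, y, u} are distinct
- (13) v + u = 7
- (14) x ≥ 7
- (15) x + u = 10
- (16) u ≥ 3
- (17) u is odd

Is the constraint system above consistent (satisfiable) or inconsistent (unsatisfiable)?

Try x = 7, y = 5, z = 7, w = 7, v = 4, u = 3.
Check constraint 1: z - v = 3; constraint 3: x + y = 12; constraint 6: y - u = 2. The remaining constraints are straightforward to verify.

Satisfiable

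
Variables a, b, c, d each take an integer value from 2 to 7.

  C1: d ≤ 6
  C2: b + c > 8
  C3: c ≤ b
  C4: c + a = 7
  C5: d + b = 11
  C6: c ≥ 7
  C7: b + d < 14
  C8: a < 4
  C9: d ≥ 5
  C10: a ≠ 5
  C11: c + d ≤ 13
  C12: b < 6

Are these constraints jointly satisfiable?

From constraint 9: d ≥ 5. From constraints 3 and 6: b ≥ c ≥ 7. Hence d + b ≥ 12. But constraint 5 requires d + b = 11, and 11 < 12. Contradiction.

Unsatisfiable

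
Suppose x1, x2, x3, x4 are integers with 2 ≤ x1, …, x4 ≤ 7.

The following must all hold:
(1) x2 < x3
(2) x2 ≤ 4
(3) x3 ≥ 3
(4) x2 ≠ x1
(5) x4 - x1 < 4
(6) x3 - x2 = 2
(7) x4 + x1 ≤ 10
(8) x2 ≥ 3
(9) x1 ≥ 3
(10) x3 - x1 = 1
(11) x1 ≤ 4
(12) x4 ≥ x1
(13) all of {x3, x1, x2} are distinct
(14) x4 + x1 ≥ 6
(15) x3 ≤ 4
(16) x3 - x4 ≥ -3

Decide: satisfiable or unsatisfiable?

Unsatisfiable

Constraints 2, 3, 8, 9, 11, and 15 confine each of x3, x1, x2 to the 2 values {3, 4}.
Constraint 13 requires all 3 of them to be distinct, but only 2 values are available — impossible by the pigeonhole principle.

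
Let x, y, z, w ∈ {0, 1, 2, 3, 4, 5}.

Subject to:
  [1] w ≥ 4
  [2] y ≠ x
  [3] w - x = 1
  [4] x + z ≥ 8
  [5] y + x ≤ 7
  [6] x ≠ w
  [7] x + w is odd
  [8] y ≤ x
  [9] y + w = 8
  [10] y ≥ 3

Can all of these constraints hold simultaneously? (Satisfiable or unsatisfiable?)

Satisfiable

The assignment x = 4, y = 3, z = 4, w = 5 works:
  constraint 3 holds since w - x = 1.
  constraint 4 holds since x + z = 8.
The rest check out directly.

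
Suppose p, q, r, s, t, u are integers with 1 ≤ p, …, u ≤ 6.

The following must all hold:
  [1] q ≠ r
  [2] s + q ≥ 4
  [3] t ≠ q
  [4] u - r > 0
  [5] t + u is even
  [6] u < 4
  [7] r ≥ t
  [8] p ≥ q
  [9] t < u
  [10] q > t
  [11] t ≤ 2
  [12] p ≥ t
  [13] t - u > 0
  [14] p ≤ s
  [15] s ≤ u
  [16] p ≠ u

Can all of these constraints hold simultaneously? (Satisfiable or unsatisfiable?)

Constraints 8, 10, 13, 14, and 15 give q ≤ p, p ≤ s, s ≤ u, u < t, t < q. Chaining: q ≤ p ≤ s ≤ u < t < q, which forces q < q — impossible.

Unsatisfiable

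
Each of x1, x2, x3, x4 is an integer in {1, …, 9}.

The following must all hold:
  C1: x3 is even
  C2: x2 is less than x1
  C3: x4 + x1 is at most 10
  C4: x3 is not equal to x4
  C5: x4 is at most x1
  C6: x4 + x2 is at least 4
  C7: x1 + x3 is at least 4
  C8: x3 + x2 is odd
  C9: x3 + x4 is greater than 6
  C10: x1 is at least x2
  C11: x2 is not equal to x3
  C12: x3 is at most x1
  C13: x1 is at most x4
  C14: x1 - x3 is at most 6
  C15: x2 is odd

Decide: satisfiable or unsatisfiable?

Satisfiable

Try x1 = 5, x2 = 1, x3 = 2, x4 = 5.
Check constraint 3: x4 + x1 = 10; constraint 6: x4 + x2 = 6. The remaining constraints are straightforward to verify.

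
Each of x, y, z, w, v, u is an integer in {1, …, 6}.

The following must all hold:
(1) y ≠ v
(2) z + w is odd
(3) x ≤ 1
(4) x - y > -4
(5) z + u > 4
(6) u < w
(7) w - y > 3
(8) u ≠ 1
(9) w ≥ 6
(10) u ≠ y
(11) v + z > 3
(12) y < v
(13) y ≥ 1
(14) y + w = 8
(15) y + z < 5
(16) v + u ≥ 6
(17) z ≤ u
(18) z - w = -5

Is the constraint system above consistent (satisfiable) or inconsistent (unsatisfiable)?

Satisfiable

The assignment x = 1, y = 2, z = 1, w = 6, v = 3, u = 5 works:
  constraint 4 holds since x - y = -1.
  constraint 5 holds since z + u = 6.
The rest check out directly.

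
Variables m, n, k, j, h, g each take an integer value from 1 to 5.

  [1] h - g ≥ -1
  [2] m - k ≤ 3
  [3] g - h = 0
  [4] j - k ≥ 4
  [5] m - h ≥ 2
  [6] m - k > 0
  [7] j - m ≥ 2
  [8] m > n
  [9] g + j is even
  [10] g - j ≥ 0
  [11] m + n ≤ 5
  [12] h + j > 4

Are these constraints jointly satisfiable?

Constraints 1, 2, 4, 5, and 10 give k − m ≥ -3, m − h ≥ 2, h − g ≥ -1, g − j ≥ 0, j − k ≥ 4.
Adding all 5 inequalities: the left sides telescope to 0, and the right sides sum to (-3) + 2 + (-1) + 0 + 4 = 2. So 0 ≥ 2, which is false.

Unsatisfiable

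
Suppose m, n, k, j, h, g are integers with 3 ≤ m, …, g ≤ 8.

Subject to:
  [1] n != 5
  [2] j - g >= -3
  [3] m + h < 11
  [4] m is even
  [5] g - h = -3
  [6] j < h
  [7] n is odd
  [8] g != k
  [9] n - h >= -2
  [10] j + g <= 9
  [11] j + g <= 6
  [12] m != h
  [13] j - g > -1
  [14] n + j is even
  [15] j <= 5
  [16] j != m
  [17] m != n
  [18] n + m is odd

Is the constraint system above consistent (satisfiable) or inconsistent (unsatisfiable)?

Satisfiable

Take m = 4, n = 7, k = 6, j = 3, h = 6, g = 3. Then constraint 2: j - g = 0; constraint 3: m + h = 10, and every other listed constraint is also met.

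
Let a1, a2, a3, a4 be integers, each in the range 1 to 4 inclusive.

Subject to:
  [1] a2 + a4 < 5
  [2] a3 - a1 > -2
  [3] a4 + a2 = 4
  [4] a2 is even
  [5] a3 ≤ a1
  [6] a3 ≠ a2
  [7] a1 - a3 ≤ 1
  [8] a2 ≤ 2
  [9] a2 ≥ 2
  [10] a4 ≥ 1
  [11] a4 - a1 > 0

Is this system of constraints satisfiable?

Setting (a1, a2, a3, a4) = (1, 2, 1, 2) satisfies everything: constraint 1: a2 + a4 = 4; constraint 2: a3 - a1 = 0, and the others follow.

Satisfiable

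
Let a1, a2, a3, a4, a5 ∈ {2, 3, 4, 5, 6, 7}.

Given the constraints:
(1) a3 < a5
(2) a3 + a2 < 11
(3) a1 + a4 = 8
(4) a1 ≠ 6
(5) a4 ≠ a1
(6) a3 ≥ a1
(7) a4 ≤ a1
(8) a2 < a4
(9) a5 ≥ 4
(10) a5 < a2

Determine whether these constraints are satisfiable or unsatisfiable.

Unsatisfiable

Constraints 1, 6, 7, 8, and 10 give a3 < a5, a5 < a2, a2 < a4, a4 ≤ a1, a1 ≤ a3. Chaining: a3 < a5 < a2 < a4 ≤ a1 ≤ a3, which forces a3 < a3 — impossible.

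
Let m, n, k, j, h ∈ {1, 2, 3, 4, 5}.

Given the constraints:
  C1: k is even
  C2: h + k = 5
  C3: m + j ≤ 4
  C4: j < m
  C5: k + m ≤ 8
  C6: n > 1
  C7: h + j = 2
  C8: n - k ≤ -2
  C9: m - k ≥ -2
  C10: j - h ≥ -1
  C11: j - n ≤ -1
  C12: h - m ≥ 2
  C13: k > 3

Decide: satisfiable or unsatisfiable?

Unsatisfiable

Constraints 8, 9, 10, 11, and 12 give k − n ≥ 2, n − j ≥ 1, j − h ≥ -1, h − m ≥ 2, m − k ≥ -2.
Adding all 5 inequalities: the left sides telescope to 0, and the right sides sum to 2 + 1 + (-1) + 2 + (-2) = 2. So 0 ≥ 2, which is false.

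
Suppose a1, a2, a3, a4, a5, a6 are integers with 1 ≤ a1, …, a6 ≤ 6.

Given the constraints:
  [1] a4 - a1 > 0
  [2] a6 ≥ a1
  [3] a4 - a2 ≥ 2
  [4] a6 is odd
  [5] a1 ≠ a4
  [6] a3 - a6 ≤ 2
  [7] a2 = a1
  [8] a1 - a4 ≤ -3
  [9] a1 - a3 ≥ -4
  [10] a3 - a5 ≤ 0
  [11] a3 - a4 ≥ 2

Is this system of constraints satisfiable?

Unsatisfiable

Constraints 8, 9, and 11 give a4 − a1 ≥ 3, a1 − a3 ≥ -4, a3 − a4 ≥ 2.
Adding all 3 inequalities: the left sides telescope to 0, and the right sides sum to 3 + (-4) + 2 = 1. So 0 ≥ 1, which is false.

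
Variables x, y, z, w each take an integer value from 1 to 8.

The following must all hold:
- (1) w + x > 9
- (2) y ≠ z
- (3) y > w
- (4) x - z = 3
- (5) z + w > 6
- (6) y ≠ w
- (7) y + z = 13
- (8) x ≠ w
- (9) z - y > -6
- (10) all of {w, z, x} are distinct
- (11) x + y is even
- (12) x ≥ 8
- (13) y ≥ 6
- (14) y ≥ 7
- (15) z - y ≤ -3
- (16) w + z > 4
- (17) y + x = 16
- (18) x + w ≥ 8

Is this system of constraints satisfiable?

Setting (x, y, z, w) = (8, 8, 5, 2) satisfies everything: constraint 1: w + x = 10; constraint 4: x - z = 3, and the others follow.

Satisfiable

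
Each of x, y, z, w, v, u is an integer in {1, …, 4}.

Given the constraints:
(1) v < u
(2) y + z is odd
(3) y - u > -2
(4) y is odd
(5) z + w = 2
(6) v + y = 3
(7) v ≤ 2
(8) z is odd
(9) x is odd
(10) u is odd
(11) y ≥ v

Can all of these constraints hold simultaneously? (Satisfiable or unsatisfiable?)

Constraint 4 makes y odd and constraint 8 makes z odd, so y + z must be even. Constraint 2 says y + z is odd — contradiction.

Unsatisfiable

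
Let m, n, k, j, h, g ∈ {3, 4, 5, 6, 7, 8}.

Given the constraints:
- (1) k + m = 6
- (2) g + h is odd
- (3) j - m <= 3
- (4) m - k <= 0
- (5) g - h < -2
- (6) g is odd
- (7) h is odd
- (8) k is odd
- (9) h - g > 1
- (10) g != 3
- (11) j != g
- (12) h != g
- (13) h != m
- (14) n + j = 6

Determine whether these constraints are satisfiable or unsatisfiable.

Constraint 6 makes g odd and constraint 7 makes h odd, so g + h must be even. Constraint 2 says g + h is odd — contradiction.

Unsatisfiable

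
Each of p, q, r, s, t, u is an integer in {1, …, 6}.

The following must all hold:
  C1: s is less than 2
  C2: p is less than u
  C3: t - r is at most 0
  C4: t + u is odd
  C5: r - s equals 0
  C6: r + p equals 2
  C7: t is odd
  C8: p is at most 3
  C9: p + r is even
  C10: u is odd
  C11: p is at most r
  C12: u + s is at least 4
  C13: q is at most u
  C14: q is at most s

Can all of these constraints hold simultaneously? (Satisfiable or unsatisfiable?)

Unsatisfiable

Constraint 7 makes t odd and constraint 10 makes u odd, so t + u must be even. Constraint 4 says t + u is odd — contradiction.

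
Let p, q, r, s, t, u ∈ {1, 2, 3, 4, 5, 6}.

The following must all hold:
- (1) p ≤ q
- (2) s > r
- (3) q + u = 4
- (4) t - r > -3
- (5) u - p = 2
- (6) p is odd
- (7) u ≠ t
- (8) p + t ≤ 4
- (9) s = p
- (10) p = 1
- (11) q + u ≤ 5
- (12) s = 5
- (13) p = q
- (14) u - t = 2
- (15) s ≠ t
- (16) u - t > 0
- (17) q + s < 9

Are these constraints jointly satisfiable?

Unsatisfiable

Constraint 12 fixes s = 5 and constraint 10 fixes p = 1, but constraint 9 requires s = p. Since 5 ≠ 1, contradiction.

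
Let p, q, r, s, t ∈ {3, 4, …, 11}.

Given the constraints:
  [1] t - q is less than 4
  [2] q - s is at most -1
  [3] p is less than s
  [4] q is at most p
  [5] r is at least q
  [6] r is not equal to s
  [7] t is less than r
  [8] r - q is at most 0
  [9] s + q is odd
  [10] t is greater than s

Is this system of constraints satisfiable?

Constraints 3, 4, 7, 8, and 10 give q ≤ p, p < s, s < t, t < r, r ≤ q. Chaining: q ≤ p < s < t < r ≤ q, which forces q < q — impossible.

Unsatisfiable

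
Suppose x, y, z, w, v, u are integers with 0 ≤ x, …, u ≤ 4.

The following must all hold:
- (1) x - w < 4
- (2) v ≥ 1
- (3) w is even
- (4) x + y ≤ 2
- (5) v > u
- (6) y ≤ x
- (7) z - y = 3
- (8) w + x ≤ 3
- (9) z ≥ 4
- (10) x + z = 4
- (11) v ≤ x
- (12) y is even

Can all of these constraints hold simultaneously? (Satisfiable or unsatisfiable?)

From constraints 2 and 11: x ≥ v ≥ 1. From constraint 9: z ≥ 4. Hence x + z ≥ 5. But constraint 10 requires x + z = 4, and 4 < 5. Contradiction.

Unsatisfiable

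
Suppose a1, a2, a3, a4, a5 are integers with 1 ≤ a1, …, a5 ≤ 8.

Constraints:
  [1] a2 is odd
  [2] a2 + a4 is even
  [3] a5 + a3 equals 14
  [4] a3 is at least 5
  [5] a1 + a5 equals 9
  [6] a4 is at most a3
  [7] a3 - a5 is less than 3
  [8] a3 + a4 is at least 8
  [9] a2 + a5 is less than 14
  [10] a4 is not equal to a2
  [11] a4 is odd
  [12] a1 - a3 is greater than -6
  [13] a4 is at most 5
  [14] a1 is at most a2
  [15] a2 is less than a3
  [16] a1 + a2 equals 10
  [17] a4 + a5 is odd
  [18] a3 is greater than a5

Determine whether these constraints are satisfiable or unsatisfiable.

Satisfiable

Setting (a1, a2, a3, a4, a5) = (3, 7, 8, 3, 6) satisfies everything: constraint 3: a5 + a3 = 14; constraint 5: a1 + a5 = 9, and the others follow.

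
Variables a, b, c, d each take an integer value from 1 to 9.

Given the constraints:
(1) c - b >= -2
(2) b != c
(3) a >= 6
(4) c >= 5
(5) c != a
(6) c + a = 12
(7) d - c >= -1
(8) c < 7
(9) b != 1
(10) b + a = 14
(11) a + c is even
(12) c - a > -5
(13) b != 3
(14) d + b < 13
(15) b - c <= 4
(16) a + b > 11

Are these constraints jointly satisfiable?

Satisfiable

One satisfying assignment is a = 7, b = 7, c = 5, d = 4.
For the less obvious constraints — constraint 1: c - b = -2; constraint 6: c + a = 12; constraint 7: d - c = -1 — and the others hold by inspection.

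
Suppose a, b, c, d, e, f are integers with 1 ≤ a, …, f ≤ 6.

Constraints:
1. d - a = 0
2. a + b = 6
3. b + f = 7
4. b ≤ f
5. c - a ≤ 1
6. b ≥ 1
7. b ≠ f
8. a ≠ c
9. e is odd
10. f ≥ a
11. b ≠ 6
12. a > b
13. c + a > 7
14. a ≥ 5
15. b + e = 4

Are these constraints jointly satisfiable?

The assignment a = 5, b = 1, c = 4, d = 5, e = 3, f = 6 works:
  constraint 1 holds since d - a = 0.
  constraint 2 holds since a + b = 6.
The rest check out directly.

Satisfiable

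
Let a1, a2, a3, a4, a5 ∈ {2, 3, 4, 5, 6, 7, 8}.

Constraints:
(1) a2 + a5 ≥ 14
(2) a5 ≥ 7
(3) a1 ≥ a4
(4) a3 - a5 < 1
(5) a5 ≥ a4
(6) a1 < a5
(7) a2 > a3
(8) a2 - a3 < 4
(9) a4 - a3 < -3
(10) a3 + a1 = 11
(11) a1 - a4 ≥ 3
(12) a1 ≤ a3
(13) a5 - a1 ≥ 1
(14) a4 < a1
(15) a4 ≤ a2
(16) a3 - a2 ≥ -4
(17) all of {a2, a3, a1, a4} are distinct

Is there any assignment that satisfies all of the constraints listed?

Take a1 = 5, a2 = 8, a3 = 6, a4 = 2, a5 = 8. Then constraint 1: a2 + a5 = 16; constraint 4: a3 - a5 = -2; constraint 8: a2 - a3 = 2, and every other listed constraint is also met.

Satisfiable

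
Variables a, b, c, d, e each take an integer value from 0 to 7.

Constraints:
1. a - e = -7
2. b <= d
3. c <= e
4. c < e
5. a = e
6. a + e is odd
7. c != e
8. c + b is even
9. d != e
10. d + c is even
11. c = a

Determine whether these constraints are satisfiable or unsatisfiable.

Unsatisfiable

From constraints 5 and 11, c = a = e, so c = e. But constraint 7 says c ≠ e. Contradiction.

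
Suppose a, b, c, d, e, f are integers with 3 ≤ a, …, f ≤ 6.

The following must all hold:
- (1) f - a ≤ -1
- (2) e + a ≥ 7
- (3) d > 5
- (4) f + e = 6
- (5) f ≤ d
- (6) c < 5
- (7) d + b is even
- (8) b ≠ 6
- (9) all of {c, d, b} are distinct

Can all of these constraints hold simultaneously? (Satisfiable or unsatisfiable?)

One satisfying assignment is a = 5, b = 4, c = 3, d = 6, e = 3, f = 3.
For the less obvious constraints — constraint 1: f - a = -2; constraint 2: e + a = 8; constraint 4: f + e = 6 — and the others hold by inspection.

Satisfiable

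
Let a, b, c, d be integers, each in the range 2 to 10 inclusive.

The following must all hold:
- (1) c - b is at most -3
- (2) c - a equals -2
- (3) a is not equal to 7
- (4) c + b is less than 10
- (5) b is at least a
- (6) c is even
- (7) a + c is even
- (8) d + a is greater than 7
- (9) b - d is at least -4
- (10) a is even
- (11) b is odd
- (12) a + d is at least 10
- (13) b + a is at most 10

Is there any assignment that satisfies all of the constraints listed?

Satisfiable

The assignment a = 4, b = 5, c = 2, d = 6 works:
  constraint 1 holds since c - b = -3.
  constraint 2 holds since c - a = -2.
  constraint 4 holds since c + b = 7.
The rest check out directly.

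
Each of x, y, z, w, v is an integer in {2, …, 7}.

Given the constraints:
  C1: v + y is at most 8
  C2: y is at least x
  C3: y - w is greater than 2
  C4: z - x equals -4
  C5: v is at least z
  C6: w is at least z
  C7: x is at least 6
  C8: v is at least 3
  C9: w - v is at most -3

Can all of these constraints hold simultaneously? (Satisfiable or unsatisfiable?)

Unsatisfiable

From constraint 8: v ≥ 3. From constraints 2 and 7: y ≥ x ≥ 6. Hence v + y ≥ 9. But constraint 1 requires v + y ≤ 8, and 8 < 9. Contradiction.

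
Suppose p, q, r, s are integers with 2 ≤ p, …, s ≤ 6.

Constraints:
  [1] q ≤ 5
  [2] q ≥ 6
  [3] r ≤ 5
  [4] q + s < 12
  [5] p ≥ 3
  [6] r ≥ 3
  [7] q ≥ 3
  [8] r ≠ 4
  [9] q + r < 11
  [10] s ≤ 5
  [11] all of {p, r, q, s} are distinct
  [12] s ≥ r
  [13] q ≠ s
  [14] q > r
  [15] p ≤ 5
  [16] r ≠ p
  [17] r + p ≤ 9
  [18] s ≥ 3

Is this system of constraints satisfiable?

Constraints 1, 3, 5, 6, 7, 10, 15, and 18 confine each of p, r, q, s to the 3 values {3, …, 5}.
Constraint 11 requires all 4 of them to be distinct, but only 3 values are available — impossible by the pigeonhole principle.

Unsatisfiable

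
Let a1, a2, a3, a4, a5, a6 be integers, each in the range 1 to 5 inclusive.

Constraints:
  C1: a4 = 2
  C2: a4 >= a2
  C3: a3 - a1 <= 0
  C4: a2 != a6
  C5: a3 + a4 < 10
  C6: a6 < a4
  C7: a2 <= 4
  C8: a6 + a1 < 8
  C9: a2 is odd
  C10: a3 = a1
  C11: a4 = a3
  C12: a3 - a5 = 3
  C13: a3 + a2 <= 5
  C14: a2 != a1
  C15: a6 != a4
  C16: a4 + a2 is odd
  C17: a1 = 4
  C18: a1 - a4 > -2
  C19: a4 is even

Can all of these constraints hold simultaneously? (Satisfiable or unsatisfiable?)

Unsatisfiable

Constraint 1 fixes a4 = 2 and constraint 17 fixes a1 = 4. Constraints 10 and 11 give a4 = a3 = a1, so a4 = a1. But 2 ≠ 4 — contradiction.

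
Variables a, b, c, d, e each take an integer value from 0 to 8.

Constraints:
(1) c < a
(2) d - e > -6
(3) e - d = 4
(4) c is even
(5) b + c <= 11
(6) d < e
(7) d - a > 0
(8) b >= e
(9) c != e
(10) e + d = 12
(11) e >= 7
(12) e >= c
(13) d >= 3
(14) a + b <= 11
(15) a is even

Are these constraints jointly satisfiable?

Satisfiable

The assignment a = 2, b = 8, c = 0, d = 4, e = 8 works:
  constraint 2 holds since d - e = -4.
  constraint 3 holds since e - d = 4.
The rest check out directly.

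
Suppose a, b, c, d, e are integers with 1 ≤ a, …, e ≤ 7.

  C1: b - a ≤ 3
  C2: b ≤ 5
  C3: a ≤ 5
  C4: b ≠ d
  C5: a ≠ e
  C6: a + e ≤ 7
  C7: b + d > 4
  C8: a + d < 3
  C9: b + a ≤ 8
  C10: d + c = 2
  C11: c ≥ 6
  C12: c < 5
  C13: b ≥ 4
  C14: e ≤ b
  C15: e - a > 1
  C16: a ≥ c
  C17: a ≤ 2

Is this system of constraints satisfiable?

From constraint 13: b ≥ 4. From constraints 11 and 16: a ≥ c ≥ 6. Hence b + a ≥ 10. But constraint 9 requires b + a ≤ 8, and 8 < 10. Contradiction.

Unsatisfiable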